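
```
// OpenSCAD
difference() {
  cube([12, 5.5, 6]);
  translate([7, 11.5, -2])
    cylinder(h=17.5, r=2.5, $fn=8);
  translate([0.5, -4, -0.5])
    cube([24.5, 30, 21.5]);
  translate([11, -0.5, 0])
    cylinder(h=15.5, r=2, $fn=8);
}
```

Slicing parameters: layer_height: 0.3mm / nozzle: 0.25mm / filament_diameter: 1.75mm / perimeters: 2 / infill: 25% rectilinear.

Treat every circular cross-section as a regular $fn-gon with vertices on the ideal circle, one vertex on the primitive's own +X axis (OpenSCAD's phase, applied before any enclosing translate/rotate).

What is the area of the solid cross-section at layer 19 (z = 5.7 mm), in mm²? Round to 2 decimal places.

At z = 5.7 mm: the 12×5.5 cube contributes its full rectangle (area 66.00 mm²); the r=2.5 cylinder at (7, 11.5) contributes a regular 8-gon of circumradius 2.5 (area = (8/2)·2.500²·sin(360°/8) = 17.68 mm²); the 24.5×30 cube at (0.5, -4) contributes its full rectangle (area 735.00 mm²); the r=2 cylinder at (11, -0.5) gives a regular 8-gon of circumradius 2 (constant along its height) (area = (8/2)·2.000²·sin(360°/8) = 11.31 mm²); Taking the first minus the rest: starting from the 12×5.5 cube (66.00 mm²), the r=2.5 cylinder at (7, 11.5) misses the remaining region (no effect); the 24.5×30 cube at (0.5, -4) partially overlaps it — only the 63.25 mm² overlap (of its 735.00 mm²) is removed, clipping the outline; the r=2 cylinder at (11, -0.5) misses the remaining region (no effect) — area = 2.75 mm². Overall, the cross-section is a single solid region. Net area = 2.75 mm².

2.75 mm²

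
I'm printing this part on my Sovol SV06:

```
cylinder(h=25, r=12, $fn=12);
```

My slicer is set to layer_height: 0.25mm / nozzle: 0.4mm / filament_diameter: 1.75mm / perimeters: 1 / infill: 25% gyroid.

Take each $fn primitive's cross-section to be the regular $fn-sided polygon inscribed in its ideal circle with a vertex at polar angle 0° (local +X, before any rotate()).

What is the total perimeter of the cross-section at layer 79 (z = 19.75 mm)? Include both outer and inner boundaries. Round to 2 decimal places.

74.54 mm

At z = 19.75 mm: the r=12 cylinder gives a regular 12-gon of circumradius 12 (constant along its height) (perimeter = 2·12·12.000·sin(180°/12) = 74.54 mm). Overall, the cross-section is a single solid region. Total boundary length (outer) = 74.54 mm.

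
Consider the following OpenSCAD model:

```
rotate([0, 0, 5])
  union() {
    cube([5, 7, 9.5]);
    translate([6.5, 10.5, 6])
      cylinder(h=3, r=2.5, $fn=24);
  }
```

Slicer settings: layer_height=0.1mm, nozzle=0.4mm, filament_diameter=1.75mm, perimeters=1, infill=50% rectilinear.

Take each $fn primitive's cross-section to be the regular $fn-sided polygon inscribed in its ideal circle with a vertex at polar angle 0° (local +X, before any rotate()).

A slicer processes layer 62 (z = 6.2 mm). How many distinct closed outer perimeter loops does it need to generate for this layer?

At z = 6.2 mm: the cube (footprint 5×7) is included at this height; the r=2.5 cylinder at (6.5, 10.5) gives a regular 24-gon of circumradius 2.5 (constant along its height); Taking the union: the 2 present regions are separate (no shared area or edge), so areas and boundary lengths simply add and each stays a separate island — 2 connected regions; (rotated 5° about Z; rotation is an isometry so areas/perimeters/island counts are preserved). The result has 2 disconnected regions.

2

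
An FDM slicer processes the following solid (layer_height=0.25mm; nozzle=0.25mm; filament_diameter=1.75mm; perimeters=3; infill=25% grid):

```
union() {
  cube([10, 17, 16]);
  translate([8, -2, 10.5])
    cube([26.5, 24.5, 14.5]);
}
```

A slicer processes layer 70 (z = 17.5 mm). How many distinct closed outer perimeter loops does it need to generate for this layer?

1

At z = 17.5 mm: the cube is not intersected at this z (z outside [0, 16]); the cube at (8, -2) (footprint 26.5×24.5) is included at this height; Taking the union: only the 26.5×24.5 cube at (8, -2) is present, so the union is just that shape — 1 connected region. The result has 1 disconnected region.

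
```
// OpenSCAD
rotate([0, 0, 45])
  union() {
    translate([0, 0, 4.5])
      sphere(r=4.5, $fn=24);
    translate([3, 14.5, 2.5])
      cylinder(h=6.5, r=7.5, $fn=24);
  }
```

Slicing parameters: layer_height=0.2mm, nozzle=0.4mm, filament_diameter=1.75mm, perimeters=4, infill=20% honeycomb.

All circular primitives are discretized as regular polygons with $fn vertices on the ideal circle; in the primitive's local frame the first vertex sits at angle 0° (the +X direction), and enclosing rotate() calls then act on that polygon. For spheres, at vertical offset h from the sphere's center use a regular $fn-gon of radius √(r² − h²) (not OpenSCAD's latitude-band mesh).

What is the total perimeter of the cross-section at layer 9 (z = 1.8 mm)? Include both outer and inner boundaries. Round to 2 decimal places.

22.55 mm

At z = 1.8 mm: the sphere: section is a regular 24-gon, circumradius = √(r²−h²) = √(4.5²−2.7²) = 3.600 (perimeter = 2·24·3.600·sin(180°/24) = 22.55 mm); the cylinder at (3, 14.5) is absent (z outside [2.5, 9]); Merging all regions: only the r=4.5 sphere is present, so the union is just that shape — boundary = 22.55 mm; (whole slice rotated 45° about Z — lengths, areas and connectivity unchanged). Overall, the cross-section is a single solid region. Total boundary length (outer) = 22.55 mm.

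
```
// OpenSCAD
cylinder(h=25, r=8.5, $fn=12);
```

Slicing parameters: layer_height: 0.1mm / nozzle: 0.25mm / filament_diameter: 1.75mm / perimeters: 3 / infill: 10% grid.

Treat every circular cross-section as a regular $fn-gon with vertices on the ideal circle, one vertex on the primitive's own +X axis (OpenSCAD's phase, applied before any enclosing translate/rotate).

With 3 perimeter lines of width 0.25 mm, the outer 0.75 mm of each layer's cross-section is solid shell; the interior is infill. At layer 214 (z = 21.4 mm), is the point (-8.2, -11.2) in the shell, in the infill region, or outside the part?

At z = 21.4 mm: the r=8.5 cylinder gives a regular 12-gon of circumradius 8.5 (constant along its height). Overall, the cross-section is a single solid region. The nearest boundary edge runs (-7.36, -4.25)→(-4.25, -7.36); distance from the point to it = 5.51 mm. The point is not inside any of the regions above, so it lies outside the cross-section (5.51 mm from the nearest boundary).

outside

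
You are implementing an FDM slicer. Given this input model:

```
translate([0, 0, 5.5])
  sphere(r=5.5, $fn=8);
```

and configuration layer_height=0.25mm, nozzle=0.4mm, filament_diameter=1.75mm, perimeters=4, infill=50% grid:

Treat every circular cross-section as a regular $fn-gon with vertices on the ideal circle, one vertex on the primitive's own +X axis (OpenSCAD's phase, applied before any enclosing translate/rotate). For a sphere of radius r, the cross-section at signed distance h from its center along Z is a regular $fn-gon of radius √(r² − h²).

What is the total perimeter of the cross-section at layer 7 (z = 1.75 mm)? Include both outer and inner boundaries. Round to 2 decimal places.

24.63 mm

At z = 1.75 mm: the r=5.5 sphere contributes a regular 8-gon of circumradius √(5.5²−3.75²) = 4.023 (perimeter = 2·8·4.023·sin(180°/8) = 24.63 mm). Overall, the cross-section is a single solid region. Total boundary length (outer) = 24.63 mm.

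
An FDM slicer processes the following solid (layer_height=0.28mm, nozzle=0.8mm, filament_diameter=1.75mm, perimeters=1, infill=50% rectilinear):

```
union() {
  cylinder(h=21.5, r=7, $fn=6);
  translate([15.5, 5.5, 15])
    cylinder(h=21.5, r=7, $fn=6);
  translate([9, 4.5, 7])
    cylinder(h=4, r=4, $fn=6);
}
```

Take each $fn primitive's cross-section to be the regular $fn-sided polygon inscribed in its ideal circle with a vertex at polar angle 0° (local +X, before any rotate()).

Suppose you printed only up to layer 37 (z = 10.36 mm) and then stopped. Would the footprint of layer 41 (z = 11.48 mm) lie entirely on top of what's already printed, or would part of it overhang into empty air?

entirely on top

Compare the two slices. At z = 10.36: the r=7 cylinder gives a regular 6-gon of circumradius 7 (constant along its height) (area = (6/2)·7.000²·sin(360°/6) = 127.31 mm²); the cylinder at (15.5, 5.5) is not intersected at this z (z outside [15, 36.5]); the r=4 cylinder at (9, 4.5) gives a regular 6-gon of circumradius 4 (constant along its height) (area = (6/2)·4.000²·sin(360°/6) = 41.57 mm²); Taking the union: the 2 present regions are separate (no shared area or edge), so areas and boundary lengths simply add and each stays a separate island — area = 168.87 mm². At z = 11.48: the r=7 cylinder contributes a regular 6-gon of circumradius 7 (area = (6/2)·7.000²·sin(360°/6) = 127.31 mm²); the cylinder at (15.5, 5.5) is not intersected at this z (z outside [15, 36.5]); the cylinder at (9, 4.5) is absent (z outside [7, 11]); Combining (union): only the r=7 cylinder is present, so the union is just that shape — area = 127.31 mm². Checking containment: the cross-section at z = 11.48 is a subset of the cross-section at z = 10.36.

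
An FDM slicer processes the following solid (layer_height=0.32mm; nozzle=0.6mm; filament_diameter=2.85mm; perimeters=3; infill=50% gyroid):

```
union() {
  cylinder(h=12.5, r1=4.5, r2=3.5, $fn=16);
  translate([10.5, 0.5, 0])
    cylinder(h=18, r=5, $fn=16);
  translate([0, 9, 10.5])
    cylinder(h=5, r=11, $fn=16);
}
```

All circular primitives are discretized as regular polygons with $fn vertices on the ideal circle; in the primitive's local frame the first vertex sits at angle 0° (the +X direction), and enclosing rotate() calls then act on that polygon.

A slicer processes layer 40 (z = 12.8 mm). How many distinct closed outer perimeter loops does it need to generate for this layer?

1

At z = 12.8 mm: the cone is not intersected at this z (z outside [0, 12.5]); the cylinder at (10.5, 0.5): section is a regular 16-gon, circumradius r=5; the r=11 cylinder at (0, 9) contributes a regular 16-gon of circumradius 11; Merging all regions: the regions partially overlap (shared area 11.56 mm²), so overlapping operands fuse into one piece — 1 connected region. The result has 1 disconnected region.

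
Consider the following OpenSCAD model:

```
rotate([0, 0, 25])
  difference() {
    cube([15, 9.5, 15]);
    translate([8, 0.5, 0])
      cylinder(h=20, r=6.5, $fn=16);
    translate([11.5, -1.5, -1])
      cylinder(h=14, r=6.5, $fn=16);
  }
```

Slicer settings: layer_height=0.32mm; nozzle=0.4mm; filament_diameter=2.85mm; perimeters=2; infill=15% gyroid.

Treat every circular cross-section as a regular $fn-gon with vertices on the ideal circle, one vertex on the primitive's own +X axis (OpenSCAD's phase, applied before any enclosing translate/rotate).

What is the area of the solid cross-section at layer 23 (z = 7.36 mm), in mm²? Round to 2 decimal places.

67.19 mm²

At z = 7.36 mm: the 15×9.5 cube contributes its full rectangle (area 142.50 mm²); the r=6.5 cylinder at (8, 0.5) contributes a regular 16-gon of circumradius 6.5 (area = (16/2)·6.500²·sin(360°/16) = 129.35 mm²); the r=6.5 cylinder at (11.5, -1.5) contributes a regular 16-gon of circumradius 6.5 (area = (16/2)·6.500²·sin(360°/16) = 129.35 mm²); Subtracting the remaining from the first: starting from the 15×9.5 cube (142.50 mm²), the r=6.5 cylinder at (8, 0.5) partially overlaps it — only the 71.12 mm² overlap (of its 129.35 mm²) is removed, clipping the outline; the r=6.5 cylinder at (11.5, -1.5) partially overlaps it — only the 4.18 mm² overlap (of its 129.35 mm²) is removed, clipping the outline — area = 67.19 mm²; (rotated 25° about Z; rotation is an isometry so areas/perimeters/island counts are preserved). Overall, the cross-section is a single solid region. Net area = 67.19 mm².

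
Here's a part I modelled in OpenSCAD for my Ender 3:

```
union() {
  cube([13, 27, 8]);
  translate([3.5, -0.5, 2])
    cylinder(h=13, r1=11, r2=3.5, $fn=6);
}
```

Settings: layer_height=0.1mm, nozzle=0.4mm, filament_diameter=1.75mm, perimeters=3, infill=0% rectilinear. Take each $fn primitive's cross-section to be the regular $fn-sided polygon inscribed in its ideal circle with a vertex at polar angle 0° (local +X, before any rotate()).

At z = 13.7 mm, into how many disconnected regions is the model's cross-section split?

At z = 13.7 mm: the cube is not intersected at this z (z outside [0, 8]); the cone at (3.5, -0.5) contributes a regular 6-gon of circumradius 4.250 (interpolated between r1=11 and r2=3.5 at t=0.900); Combining (union): only the cone at (3.5, -0.5) is present, so the union is just that shape — 1 connected region. The result has 1 disconnected region.

1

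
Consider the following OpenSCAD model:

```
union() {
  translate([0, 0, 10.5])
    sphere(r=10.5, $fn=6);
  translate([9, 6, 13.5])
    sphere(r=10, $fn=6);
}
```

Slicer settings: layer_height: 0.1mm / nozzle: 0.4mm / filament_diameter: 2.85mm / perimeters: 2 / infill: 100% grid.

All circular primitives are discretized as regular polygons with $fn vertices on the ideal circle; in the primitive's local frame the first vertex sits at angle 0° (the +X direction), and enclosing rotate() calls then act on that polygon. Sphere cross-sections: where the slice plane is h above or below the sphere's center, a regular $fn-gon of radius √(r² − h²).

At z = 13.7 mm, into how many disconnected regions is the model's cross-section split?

At z = 13.7 mm: the sphere: section is a regular 6-gon, circumradius = √(r²−h²) = √(10.5²−3.2²) = 10.000; the r=10 sphere at (9, 6) slices to a regular 6-gon of circumradius 9.998 (√(r²−h²) with h=0.2 from center); Combining (union): the regions partially overlap (shared area 77.12 mm²), so overlapping operands fuse into one piece — 1 connected region. The result has 1 disconnected region.

1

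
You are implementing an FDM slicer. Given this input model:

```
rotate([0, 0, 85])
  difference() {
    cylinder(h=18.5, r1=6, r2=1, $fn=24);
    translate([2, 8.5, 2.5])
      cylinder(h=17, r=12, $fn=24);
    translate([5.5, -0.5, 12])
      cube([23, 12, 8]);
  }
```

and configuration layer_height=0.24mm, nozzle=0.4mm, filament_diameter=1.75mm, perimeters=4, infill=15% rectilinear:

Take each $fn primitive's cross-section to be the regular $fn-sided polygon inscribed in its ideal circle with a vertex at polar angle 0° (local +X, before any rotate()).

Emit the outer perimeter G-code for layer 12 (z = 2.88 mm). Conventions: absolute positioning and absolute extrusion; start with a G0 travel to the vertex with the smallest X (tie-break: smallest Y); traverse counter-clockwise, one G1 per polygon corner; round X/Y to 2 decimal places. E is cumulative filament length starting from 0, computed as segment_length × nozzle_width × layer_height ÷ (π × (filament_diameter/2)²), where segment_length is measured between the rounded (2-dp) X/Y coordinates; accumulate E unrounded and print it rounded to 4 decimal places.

At z = 2.88 mm: the cone contributes a regular 24-gon of circumradius 5.222 (interpolated between r1=6 and r2=1 at t=0.156); the r=12 cylinder at (2, 8.5) contributes a regular 24-gon of circumradius 12; the cube at (5.5, -0.5) is not intersected at this z (z outside [12, 20]); Taking the first minus the rest: starting from the cone, the r=12 cylinder at (2, 8.5) partially overlaps it — only the 70.89 mm² overlap (of its 447.24 mm²) is removed, clipping the outline — 1 connected region; (whole slice rotated 85° about Z — lengths, areas and connectivity unchanged). The outline is a single polygon with 14 vertices. Extrusion per mm of travel: 0.4 × 0.24 / (π × 0.875²) = 0.039912. Accumulating E over each segment gives final E = 0.8569.

G0 X0.62 Y-5.16 Z2.88
G1 X0.91 Y-5.14 E0.0116
G1 X2.21 Y-4.73 E0.0660
G1 X3.36 Y-4.00 E0.1204
G1 X4.28 Y-2.99 E0.1749
G1 X4.91 Y-1.79 E0.2290
G1 X5.20 Y-0.46 E0.2833
G1 X5.14 Y0.91 E0.3381
G1 X4.73 Y2.21 E0.3925
G1 X4.00 Y3.36 E0.4468
G1 X3.57 Y3.75 E0.4700
G1 X3.66 Y1.69 E0.5523
G1 X2.98 Y-1.37 E0.6774
G1 X1.54 Y-4.15 E0.8024
G1 X0.62 Y-5.16 E0.8569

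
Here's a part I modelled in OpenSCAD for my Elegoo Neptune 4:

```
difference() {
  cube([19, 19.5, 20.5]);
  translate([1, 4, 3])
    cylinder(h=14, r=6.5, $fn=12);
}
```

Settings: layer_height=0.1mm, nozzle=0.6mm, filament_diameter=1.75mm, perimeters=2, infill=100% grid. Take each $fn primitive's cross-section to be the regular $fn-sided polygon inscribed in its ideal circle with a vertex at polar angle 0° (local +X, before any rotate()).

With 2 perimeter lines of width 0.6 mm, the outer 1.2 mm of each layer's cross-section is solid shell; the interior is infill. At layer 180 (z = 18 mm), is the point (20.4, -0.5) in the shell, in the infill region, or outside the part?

outside

At z = 18 mm: the cube (footprint 19×19.5) is included at this height; the cylinder at (1, 4) is absent (z outside [3, 17]); Taking the first minus the rest: none of the subtracted shapes is present at this height, so the 19×19.5 cube is unchanged — 1 connected region. Overall, the cross-section is a single solid region. The nearest boundary edge runs (0.00, 0.00)→(19.00, 0.00); distance from the point to it = 1.49 mm. The point is not inside any of the regions above, so it lies outside the cross-section (1.49 mm from the nearest boundary).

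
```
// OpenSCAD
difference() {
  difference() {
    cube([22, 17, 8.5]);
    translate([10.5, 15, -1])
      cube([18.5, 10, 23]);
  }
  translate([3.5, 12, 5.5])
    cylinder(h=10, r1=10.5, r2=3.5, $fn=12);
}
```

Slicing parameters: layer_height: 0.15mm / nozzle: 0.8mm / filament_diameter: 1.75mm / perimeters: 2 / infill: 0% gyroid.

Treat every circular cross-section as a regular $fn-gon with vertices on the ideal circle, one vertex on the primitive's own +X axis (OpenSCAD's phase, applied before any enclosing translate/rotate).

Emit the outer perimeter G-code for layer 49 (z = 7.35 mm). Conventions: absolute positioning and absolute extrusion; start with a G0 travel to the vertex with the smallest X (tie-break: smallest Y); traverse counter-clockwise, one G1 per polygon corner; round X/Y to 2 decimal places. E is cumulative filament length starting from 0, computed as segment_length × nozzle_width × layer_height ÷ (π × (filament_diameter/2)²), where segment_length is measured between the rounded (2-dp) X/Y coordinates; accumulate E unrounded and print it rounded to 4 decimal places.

G0 X0.00 Y0.00 Z7.35
G1 X22.00 Y0.00 E1.0976
G1 X22.00 Y15.00 E1.8459
G1 X11.90 Y15.00 E2.3498
G1 X12.71 Y12.00 E2.5049
G1 X11.47 Y7.40 E2.7425
G1 X8.10 Y4.03 E2.9803
G1 X3.50 Y2.79 E3.2180
G1 X0.00 Y3.73 E3.3988
G1 X0.00 Y0.00 E3.5849

At z = 7.35 mm: the cube (footprint 22×17) is included at this height; the 18.5×10 cube at (10.5, 15) contributes its full rectangle; After the difference (first − rest): starting from the 22×17 cube, the 18.5×10 cube at (10.5, 15) partially overlaps it — only the 23.00 mm² overlap (of its 185.00 mm²) is removed, clipping the outline — 1 connected region; the cone at (3.5, 12): at t=0.185 of its height the radius interpolates to r₁+(r₂−r₁)t = 9.205, giving a regular 12-gon of that circumradius; After the difference (first − rest): starting from the result so far, the cone at (3.5, 12) partially overlaps it — only the 152.03 mm² overlap (of its 254.20 mm²) is removed, clipping the outline — 1 connected region. The outline is a single polygon with 9 vertices. Extrusion per mm of travel: 0.8 × 0.15 / (π × 0.875²) = 0.049890. Accumulating E over each segment gives final E = 3.5849.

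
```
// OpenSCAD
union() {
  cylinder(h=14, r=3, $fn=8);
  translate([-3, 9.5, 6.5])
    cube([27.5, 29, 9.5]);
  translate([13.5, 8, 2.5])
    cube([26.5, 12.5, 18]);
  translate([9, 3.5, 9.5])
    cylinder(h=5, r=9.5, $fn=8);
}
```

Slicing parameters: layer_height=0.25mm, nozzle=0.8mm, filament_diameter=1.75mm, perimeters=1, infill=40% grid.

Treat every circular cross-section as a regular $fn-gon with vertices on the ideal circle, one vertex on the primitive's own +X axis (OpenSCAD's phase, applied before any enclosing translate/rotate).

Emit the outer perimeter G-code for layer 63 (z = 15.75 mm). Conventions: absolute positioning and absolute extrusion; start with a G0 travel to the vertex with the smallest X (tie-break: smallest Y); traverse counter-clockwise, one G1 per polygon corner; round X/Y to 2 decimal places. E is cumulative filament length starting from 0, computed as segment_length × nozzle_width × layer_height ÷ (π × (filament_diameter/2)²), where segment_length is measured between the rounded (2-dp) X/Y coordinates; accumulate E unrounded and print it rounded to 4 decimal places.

At z = 15.75 mm: the cylinder is absent (z outside [0, 14]); the cube at (-3, 9.5) (footprint 27.5×29) is included at this height; the cube at (13.5, 8) (footprint 26.5×12.5) is included at this height; the cylinder at (9, 3.5) is not intersected at this z (z outside [9.5, 14.5]); Taking the union: the regions partially overlap (shared area 121.00 mm²), so overlapping operands fuse into one piece — 1 connected region. The outline is a single polygon with 8 vertices. Extrusion per mm of travel: 0.8 × 0.25 / (π × 0.875²) = 0.083150. Accumulating E over each segment gives final E = 12.2231.

G0 X-3.00 Y9.50 Z15.75
G1 X13.50 Y9.50 E1.3720
G1 X13.50 Y8.00 E1.4967
G1 X40.00 Y8.00 E3.7002
G1 X40.00 Y20.50 E4.7396
G1 X24.50 Y20.50 E6.0284
G1 X24.50 Y38.50 E7.5251
G1 X-3.00 Y38.50 E9.8117
G1 X-3.00 Y9.50 E12.2231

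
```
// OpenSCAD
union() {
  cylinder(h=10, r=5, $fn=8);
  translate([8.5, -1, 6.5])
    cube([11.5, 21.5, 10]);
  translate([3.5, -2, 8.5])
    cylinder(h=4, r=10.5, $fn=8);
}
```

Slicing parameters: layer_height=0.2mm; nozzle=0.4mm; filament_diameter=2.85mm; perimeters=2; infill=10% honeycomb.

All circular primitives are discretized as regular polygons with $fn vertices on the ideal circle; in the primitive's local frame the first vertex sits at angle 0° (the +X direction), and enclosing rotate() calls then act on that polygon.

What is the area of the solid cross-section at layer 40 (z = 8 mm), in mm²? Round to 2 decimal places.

At z = 8 mm: the cylinder: section is a regular 8-gon, circumradius r=5 (area = (8/2)·5.000²·sin(360°/8) = 70.71 mm²); the cube at (8.5, -1) is present — its section is the full 11.5×21.5 rectangle (area 247.25 mm²); the cylinder at (3.5, -2) is absent (z outside [8.5, 12.5]); Merging all regions: the 2 present regions are separate (no shared area or edge), so areas and boundary lengths simply add and each stays a separate island — area = 317.96 mm². Overall, the cross-section has 2 separate islands. Net area = 317.96 mm².

317.96 mm²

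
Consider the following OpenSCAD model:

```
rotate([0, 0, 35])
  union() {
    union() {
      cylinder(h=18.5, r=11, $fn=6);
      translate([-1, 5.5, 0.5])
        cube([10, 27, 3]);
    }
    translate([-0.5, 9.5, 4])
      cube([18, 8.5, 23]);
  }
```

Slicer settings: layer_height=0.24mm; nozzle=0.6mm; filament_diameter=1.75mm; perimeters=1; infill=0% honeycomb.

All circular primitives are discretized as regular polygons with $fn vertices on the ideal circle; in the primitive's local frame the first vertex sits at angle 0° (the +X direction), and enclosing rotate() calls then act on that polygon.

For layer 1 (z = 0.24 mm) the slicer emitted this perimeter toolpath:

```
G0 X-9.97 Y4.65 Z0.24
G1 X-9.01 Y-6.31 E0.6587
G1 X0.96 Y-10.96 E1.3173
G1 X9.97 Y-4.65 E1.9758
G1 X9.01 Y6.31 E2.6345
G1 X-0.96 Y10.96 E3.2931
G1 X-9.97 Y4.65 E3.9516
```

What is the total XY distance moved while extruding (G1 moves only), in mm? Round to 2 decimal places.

Sum the Euclidean lengths of each G1 segment: total = 66.01 mm.

66.01 mm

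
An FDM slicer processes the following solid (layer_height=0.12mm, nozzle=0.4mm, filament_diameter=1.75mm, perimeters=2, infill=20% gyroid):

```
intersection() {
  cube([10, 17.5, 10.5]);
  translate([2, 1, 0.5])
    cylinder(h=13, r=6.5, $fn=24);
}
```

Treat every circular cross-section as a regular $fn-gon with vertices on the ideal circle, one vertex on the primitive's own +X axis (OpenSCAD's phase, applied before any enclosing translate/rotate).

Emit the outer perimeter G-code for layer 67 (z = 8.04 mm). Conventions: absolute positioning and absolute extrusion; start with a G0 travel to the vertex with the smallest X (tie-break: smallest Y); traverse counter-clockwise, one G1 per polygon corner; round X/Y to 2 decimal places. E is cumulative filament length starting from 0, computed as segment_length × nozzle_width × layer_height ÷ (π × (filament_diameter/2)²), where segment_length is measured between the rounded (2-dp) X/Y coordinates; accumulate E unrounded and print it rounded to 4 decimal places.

At z = 8.04 mm: the 10×17.5 cube contributes its full rectangle; the r=6.5 cylinder at (2, 1) contributes a regular 24-gon of circumradius 6.5; After intersecting: the r=6.5 cylinder at (2, 1) partially overlaps the 10×17.5 cube; clipping to the common part keeps 53.96 mm² — 1 connected region. The outline is a single polygon with 11 vertices. Extrusion per mm of travel: 0.4 × 0.12 / (π × 0.875²) = 0.019956. Accumulating E over each segment gives final E = 0.5738.

G0 X0.00 Y0.00 Z8.04
G1 X8.37 Y0.00 E0.1670
G1 X8.50 Y1.00 E0.1872
G1 X8.28 Y2.68 E0.2210
G1 X7.63 Y4.25 E0.2549
G1 X6.60 Y5.60 E0.2888
G1 X5.25 Y6.63 E0.3227
G1 X3.68 Y7.28 E0.3566
G1 X2.00 Y7.50 E0.3904
G1 X0.32 Y7.28 E0.4242
G1 X0.00 Y7.15 E0.4311
G1 X0.00 Y0.00 E0.5738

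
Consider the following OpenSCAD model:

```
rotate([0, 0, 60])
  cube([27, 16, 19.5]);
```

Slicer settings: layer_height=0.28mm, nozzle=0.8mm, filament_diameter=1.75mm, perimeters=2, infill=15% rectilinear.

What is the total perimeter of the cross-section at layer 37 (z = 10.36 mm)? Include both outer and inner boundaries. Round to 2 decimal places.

At z = 10.36 mm: the cube is present — its section is the full 27×16 rectangle (perimeter 86.00 mm); (rotated 60° about Z; rotation is an isometry so areas/perimeters/island counts are preserved). Overall, the cross-section is a single solid region. Total boundary length (outer) = 86.00 mm.

86.00 mm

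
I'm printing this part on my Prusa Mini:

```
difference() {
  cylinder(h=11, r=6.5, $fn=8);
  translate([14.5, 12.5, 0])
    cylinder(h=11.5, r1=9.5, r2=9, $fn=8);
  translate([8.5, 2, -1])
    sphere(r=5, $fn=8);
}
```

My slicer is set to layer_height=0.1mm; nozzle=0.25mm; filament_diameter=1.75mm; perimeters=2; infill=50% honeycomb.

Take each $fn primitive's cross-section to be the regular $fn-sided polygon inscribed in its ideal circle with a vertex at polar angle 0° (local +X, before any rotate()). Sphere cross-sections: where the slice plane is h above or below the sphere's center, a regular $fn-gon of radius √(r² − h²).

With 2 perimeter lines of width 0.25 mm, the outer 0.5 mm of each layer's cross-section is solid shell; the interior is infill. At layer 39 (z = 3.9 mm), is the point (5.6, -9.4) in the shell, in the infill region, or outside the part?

At z = 3.9 mm: the r=6.5 cylinder gives a regular 8-gon of circumradius 6.5 (constant along its height); the cone at (14.5, 12.5) contributes a regular 8-gon of circumradius 9.330 (interpolated between r1=9.5 and r2=9 at t=0.339); the r=5 sphere at (8.5, 2) slices to a regular 8-gon of circumradius 0.995 (√(r²−h²) with h=4.9 from center); Subtracting the remaining from the first: starting from the r=6.5 cylinder, the cone at (14.5, 12.5) misses the remaining region (no effect); the r=5 sphere at (8.5, 2) misses the remaining region (no effect) — 1 connected region. Overall, the cross-section is a single solid region. The nearest boundary edge runs (4.60, -4.60)→(-0.00, -6.50); distance from the point to it = 4.82 mm. The point is not inside any of the regions above, so it lies outside the cross-section (4.82 mm from the nearest boundary).

outside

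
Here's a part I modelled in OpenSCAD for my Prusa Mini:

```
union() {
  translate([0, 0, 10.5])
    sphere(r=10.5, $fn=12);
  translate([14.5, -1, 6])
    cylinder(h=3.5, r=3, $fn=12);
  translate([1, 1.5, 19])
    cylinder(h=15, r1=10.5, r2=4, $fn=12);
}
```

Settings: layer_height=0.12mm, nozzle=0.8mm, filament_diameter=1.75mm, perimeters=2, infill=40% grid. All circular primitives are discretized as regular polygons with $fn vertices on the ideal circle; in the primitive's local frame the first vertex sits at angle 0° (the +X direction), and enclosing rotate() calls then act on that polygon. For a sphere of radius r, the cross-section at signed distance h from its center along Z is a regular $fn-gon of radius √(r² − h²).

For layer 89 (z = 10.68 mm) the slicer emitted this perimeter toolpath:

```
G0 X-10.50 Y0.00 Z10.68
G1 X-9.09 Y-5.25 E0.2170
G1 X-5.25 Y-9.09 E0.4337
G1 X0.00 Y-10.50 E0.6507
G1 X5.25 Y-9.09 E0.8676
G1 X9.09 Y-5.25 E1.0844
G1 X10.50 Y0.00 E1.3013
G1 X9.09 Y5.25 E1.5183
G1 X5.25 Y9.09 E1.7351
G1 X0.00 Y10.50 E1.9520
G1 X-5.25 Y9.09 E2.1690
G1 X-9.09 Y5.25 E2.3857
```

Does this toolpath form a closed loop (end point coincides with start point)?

no

Start point (G0): (-10.50, 0.00). End point (last G1): the path does not return to the start — open.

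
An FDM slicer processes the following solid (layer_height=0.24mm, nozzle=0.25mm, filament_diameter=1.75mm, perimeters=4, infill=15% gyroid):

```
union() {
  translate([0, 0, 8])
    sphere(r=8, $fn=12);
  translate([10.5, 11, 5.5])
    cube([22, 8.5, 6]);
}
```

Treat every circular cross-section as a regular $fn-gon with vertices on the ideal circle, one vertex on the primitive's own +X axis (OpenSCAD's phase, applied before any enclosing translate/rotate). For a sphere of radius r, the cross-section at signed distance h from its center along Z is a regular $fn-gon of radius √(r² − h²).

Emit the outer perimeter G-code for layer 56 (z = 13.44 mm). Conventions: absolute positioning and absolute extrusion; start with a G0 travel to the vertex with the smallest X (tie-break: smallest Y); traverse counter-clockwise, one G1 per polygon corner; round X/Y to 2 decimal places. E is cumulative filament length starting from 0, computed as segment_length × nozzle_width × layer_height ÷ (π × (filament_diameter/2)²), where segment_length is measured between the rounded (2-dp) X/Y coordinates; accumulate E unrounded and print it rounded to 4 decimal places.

G0 X-5.87 Y0.00 Z13.44
G1 X-5.08 Y-2.93 E0.0757
G1 X-2.93 Y-5.08 E0.1515
G1 X0.00 Y-5.87 E0.2272
G1 X2.93 Y-5.08 E0.3029
G1 X5.08 Y-2.93 E0.3788
G1 X5.87 Y0.00 E0.4545
G1 X5.08 Y2.93 E0.5302
G1 X2.93 Y5.08 E0.6060
G1 X0.00 Y5.87 E0.6817
G1 X-2.93 Y5.08 E0.7574
G1 X-5.08 Y2.93 E0.8333
G1 X-5.87 Y0.00 E0.9090

At z = 13.44 mm: the sphere: section is a regular 12-gon, circumradius = √(r²−h²) = √(8²−5.44²) = 5.866; the cube at (10.5, 11) does not reach this height (z outside [5.5, 11.5]); Taking the union: only the r=8 sphere is present, so the union is just that shape — 1 connected region. The outline is a single polygon with 12 vertices. Extrusion per mm of travel: 0.25 × 0.24 / (π × 0.875²) = 0.024945. Accumulating E over each segment gives final E = 0.9090.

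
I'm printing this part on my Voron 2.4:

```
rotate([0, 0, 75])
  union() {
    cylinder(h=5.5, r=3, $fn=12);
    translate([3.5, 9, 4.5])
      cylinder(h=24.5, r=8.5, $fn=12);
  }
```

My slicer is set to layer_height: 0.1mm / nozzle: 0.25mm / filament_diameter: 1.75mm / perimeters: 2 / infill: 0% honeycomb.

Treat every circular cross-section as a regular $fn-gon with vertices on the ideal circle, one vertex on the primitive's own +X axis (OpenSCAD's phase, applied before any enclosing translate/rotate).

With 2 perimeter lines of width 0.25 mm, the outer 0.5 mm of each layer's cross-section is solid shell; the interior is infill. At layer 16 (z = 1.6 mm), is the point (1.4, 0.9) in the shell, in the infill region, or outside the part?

At z = 1.6 mm: the r=3 cylinder contributes a regular 12-gon of circumradius 3; the cylinder at (3.5, 9) is not intersected at this z (z outside [4.5, 29]); Combining (union): only the r=3 cylinder is present, so the union is just that shape — 1 connected region; (rotated 75° about Z; rotation is an isometry so areas/perimeters/island counts are preserved). Overall, the cross-section is a single solid region. Undo the 75° rotation: the query point maps to (1.232, -1.119) in the un-rotated model frame. The nearest boundary edge runs (1.50, -2.60)→(2.60, -1.50); distance from the point to it = 1.24 mm. The point is inside the cross-section and 1.24 mm from the nearest boundary — more than the 0.5 mm shell width (2 × 0.25), so it's in the infill interior.

infill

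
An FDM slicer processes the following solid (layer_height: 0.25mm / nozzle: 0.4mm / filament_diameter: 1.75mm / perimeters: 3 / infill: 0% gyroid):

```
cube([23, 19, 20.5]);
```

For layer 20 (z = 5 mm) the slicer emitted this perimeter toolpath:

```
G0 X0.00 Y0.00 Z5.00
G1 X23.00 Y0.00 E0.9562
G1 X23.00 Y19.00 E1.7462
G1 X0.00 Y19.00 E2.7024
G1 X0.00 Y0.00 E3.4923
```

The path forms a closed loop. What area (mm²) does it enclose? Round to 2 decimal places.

Apply the shoelace formula to the sequence of (X, Y) vertices; enclosed area = 437.00 mm².

437.00 mm²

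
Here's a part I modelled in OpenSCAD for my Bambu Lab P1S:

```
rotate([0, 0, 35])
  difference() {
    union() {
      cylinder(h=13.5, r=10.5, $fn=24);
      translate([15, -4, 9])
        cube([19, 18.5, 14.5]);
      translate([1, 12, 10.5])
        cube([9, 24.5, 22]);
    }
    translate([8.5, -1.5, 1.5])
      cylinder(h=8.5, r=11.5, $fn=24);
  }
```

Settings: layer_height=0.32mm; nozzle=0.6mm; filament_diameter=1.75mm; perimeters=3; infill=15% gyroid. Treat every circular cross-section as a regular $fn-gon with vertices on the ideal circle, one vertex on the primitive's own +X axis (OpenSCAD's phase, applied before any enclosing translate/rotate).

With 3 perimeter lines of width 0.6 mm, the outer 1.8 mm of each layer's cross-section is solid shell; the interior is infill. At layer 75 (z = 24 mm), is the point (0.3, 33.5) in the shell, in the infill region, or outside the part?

outside

At z = 24 mm: the cylinder is absent (z outside [0, 13.5]); the cube at (15, -4) is not intersected at this z (z outside [9, 23.5]); the cube at (1, 12) is present — its section is the full 9×24.5 rectangle; Merging all regions: only the 9×24.5 cube at (1, 12) is present, so the union is just that shape — 1 connected region; the cylinder at (8.5, -1.5) is not intersected at this z (z outside [1.5, 10]); Subtracting the remaining from the first: none of the subtracted shapes is present at this height, so the result so far is unchanged — 1 connected region; (rotated 35° about Z; rotation is an isometry so areas/perimeters/island counts are preserved). Overall, the cross-section is a single solid region. Undo the 35° rotation: the query point maps to (19.461, 27.270) in the un-rotated model frame. The nearest boundary edge runs (10.00, 12.00)→(10.00, 36.50); distance from the point to it = 9.46 mm. The point is not inside any of the regions above, so it lies outside the cross-section (9.46 mm from the nearest boundary).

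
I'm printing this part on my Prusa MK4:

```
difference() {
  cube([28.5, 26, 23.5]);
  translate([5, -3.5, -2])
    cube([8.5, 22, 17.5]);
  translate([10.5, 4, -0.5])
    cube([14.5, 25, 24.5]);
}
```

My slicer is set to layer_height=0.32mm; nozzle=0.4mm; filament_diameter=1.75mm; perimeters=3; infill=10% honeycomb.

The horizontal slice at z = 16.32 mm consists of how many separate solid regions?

1

At z = 16.32 mm: the 28.5×26 cube contributes its full rectangle; the cube at (5, -3.5) does not reach this height (z outside [-2, 15.5]); the 14.5×25 cube at (10.5, 4) contributes its full rectangle; Subtracting the remaining from the first: starting from the 28.5×26 cube, the 14.5×25 cube at (10.5, 4) partially overlaps it — only the 319.00 mm² overlap (of its 362.50 mm²) is removed, clipping the outline — 1 connected region. The result has 1 disconnected region.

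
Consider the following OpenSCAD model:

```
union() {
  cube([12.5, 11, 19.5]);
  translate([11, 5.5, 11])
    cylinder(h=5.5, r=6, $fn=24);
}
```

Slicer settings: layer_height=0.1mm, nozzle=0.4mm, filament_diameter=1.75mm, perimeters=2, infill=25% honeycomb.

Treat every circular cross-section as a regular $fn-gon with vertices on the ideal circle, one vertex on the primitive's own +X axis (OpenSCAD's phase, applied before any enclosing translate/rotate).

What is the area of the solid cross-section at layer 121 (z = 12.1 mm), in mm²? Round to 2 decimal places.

178.35 mm²

At z = 12.1 mm: the cube is present — its section is the full 12.5×11 rectangle (area 137.50 mm²); the cylinder at (11, 5.5): section is a regular 24-gon, circumradius r=6 (area = (24/2)·6.000²·sin(360°/24) = 111.81 mm²); Merging all regions: the regions partially overlap — summed areas 249.31 mm² minus the doubly-counted overlap 70.96 mm² gives 178.35 mm² — area = 178.35 mm². Overall, the cross-section is a single solid region. Net area = 178.35 mm².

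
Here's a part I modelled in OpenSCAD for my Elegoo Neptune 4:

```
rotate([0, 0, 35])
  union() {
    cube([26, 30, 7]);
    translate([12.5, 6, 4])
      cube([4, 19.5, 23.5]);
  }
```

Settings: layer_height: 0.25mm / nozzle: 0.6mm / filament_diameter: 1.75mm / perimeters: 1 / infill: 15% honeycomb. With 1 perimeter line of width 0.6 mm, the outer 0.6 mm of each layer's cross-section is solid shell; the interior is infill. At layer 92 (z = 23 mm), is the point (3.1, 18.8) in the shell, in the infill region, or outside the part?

At z = 23 mm: the cube is absent (z outside [0, 7]); the cube at (12.5, 6) is present — its section is the full 4×19.5 rectangle; Taking the union: only the 4×19.5 cube at (12.5, 6) is present, so the union is just that shape — 1 connected region; (rotated 35° about Z; rotation is an isometry so areas/perimeters/island counts are preserved). Overall, the cross-section is a single solid region. Undo the 35° rotation: the query point maps to (13.323, 13.622) in the un-rotated model frame. The nearest boundary edge runs (12.50, 25.50)→(12.50, 6.00); distance from the point to it = 0.82 mm. The point is inside the cross-section and 0.82 mm from the nearest boundary — more than the 0.6 mm shell width (1 × 0.6), so it's in the infill interior.

infill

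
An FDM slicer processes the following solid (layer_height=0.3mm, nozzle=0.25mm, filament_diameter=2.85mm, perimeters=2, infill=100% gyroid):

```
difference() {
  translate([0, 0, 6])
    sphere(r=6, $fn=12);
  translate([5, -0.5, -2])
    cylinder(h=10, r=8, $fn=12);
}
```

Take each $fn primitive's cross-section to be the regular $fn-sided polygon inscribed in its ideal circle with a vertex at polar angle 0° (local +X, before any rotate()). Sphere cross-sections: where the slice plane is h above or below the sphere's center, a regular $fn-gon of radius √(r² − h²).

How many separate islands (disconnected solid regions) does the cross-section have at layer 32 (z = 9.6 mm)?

At z = 9.6 mm: the r=6 sphere contributes a regular 12-gon of circumradius √(6²−3.6²) = 4.800; the cylinder at (5, -0.5) is not intersected at this z (z outside [-2, 8]); After the difference (first − rest): none of the subtracted shapes is present at this height, so the r=6 sphere is unchanged — 1 connected region. Overall, the cross-section is a single solid region. Island count = 1.

1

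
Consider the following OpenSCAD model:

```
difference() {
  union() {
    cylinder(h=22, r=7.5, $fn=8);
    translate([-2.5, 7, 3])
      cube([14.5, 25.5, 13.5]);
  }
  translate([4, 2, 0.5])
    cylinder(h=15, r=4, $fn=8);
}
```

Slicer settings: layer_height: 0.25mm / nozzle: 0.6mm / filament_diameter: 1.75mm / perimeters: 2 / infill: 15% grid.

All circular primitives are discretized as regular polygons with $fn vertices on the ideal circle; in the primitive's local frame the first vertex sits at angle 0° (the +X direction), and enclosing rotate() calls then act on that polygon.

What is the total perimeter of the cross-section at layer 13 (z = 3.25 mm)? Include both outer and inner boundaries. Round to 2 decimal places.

130.40 mm

At z = 3.25 mm: the r=7.5 cylinder contributes a regular 8-gon of circumradius 7.5 (perimeter = 2·8·7.500·sin(180°/8) = 45.92 mm); the cube at (-2.5, 7) (footprint 14.5×25.5) is included at this height (perimeter 80.00 mm); Taking the union: the regions partially overlap (shared area 0.60 mm²), so the edge portions inside another operand are dropped and the merged outline is re-measured after clipping — boundary = 120.89 mm; the r=4 cylinder at (4, 2) contributes a regular 8-gon of circumradius 4 (perimeter = 2·8·4.000·sin(180°/8) = 24.49 mm); Taking the first minus the rest: starting from that combined region, the r=4 cylinder at (4, 2) partially overlaps it — only the 39.78 mm² overlap (of its 45.25 mm²) is removed, clipping the outline — boundary = 130.40 mm. Overall, the cross-section is a single solid region. Total boundary length (outer) = 130.40 mm.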